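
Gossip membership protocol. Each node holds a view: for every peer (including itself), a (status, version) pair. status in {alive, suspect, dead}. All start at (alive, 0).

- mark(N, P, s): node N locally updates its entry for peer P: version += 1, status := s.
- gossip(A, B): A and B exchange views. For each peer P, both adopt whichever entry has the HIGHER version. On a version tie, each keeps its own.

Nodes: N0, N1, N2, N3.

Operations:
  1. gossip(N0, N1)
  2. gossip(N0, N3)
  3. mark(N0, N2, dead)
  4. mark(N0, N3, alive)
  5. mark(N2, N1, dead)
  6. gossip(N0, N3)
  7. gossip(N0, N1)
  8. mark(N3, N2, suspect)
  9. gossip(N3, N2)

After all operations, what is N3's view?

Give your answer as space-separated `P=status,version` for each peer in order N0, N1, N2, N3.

Answer: N0=alive,0 N1=dead,1 N2=suspect,2 N3=alive,1

Derivation:
Op 1: gossip N0<->N1 -> N0.N0=(alive,v0) N0.N1=(alive,v0) N0.N2=(alive,v0) N0.N3=(alive,v0) | N1.N0=(alive,v0) N1.N1=(alive,v0) N1.N2=(alive,v0) N1.N3=(alive,v0)
Op 2: gossip N0<->N3 -> N0.N0=(alive,v0) N0.N1=(alive,v0) N0.N2=(alive,v0) N0.N3=(alive,v0) | N3.N0=(alive,v0) N3.N1=(alive,v0) N3.N2=(alive,v0) N3.N3=(alive,v0)
Op 3: N0 marks N2=dead -> (dead,v1)
Op 4: N0 marks N3=alive -> (alive,v1)
Op 5: N2 marks N1=dead -> (dead,v1)
Op 6: gossip N0<->N3 -> N0.N0=(alive,v0) N0.N1=(alive,v0) N0.N2=(dead,v1) N0.N3=(alive,v1) | N3.N0=(alive,v0) N3.N1=(alive,v0) N3.N2=(dead,v1) N3.N3=(alive,v1)
Op 7: gossip N0<->N1 -> N0.N0=(alive,v0) N0.N1=(alive,v0) N0.N2=(dead,v1) N0.N3=(alive,v1) | N1.N0=(alive,v0) N1.N1=(alive,v0) N1.N2=(dead,v1) N1.N3=(alive,v1)
Op 8: N3 marks N2=suspect -> (suspect,v2)
Op 9: gossip N3<->N2 -> N3.N0=(alive,v0) N3.N1=(dead,v1) N3.N2=(suspect,v2) N3.N3=(alive,v1) | N2.N0=(alive,v0) N2.N1=(dead,v1) N2.N2=(suspect,v2) N2.N3=(alive,v1)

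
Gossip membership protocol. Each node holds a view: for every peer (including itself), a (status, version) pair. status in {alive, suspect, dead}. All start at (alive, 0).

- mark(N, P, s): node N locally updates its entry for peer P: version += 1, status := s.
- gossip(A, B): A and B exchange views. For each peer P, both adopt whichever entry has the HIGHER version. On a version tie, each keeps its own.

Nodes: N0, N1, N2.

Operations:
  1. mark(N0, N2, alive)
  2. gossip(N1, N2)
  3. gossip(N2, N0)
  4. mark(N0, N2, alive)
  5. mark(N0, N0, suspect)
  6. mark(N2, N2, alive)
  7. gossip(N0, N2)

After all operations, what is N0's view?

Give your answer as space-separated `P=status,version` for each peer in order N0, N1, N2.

Op 1: N0 marks N2=alive -> (alive,v1)
Op 2: gossip N1<->N2 -> N1.N0=(alive,v0) N1.N1=(alive,v0) N1.N2=(alive,v0) | N2.N0=(alive,v0) N2.N1=(alive,v0) N2.N2=(alive,v0)
Op 3: gossip N2<->N0 -> N2.N0=(alive,v0) N2.N1=(alive,v0) N2.N2=(alive,v1) | N0.N0=(alive,v0) N0.N1=(alive,v0) N0.N2=(alive,v1)
Op 4: N0 marks N2=alive -> (alive,v2)
Op 5: N0 marks N0=suspect -> (suspect,v1)
Op 6: N2 marks N2=alive -> (alive,v2)
Op 7: gossip N0<->N2 -> N0.N0=(suspect,v1) N0.N1=(alive,v0) N0.N2=(alive,v2) | N2.N0=(suspect,v1) N2.N1=(alive,v0) N2.N2=(alive,v2)

Answer: N0=suspect,1 N1=alive,0 N2=alive,2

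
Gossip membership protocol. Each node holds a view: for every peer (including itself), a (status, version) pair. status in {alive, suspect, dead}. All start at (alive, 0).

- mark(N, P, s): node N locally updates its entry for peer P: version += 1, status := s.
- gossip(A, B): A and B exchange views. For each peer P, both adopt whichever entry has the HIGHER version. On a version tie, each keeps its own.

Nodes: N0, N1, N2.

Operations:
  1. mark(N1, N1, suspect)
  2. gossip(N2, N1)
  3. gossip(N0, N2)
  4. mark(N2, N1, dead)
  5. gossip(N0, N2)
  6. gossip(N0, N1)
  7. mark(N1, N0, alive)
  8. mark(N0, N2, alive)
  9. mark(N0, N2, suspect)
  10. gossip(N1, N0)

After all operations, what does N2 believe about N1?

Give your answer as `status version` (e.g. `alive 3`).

Op 1: N1 marks N1=suspect -> (suspect,v1)
Op 2: gossip N2<->N1 -> N2.N0=(alive,v0) N2.N1=(suspect,v1) N2.N2=(alive,v0) | N1.N0=(alive,v0) N1.N1=(suspect,v1) N1.N2=(alive,v0)
Op 3: gossip N0<->N2 -> N0.N0=(alive,v0) N0.N1=(suspect,v1) N0.N2=(alive,v0) | N2.N0=(alive,v0) N2.N1=(suspect,v1) N2.N2=(alive,v0)
Op 4: N2 marks N1=dead -> (dead,v2)
Op 5: gossip N0<->N2 -> N0.N0=(alive,v0) N0.N1=(dead,v2) N0.N2=(alive,v0) | N2.N0=(alive,v0) N2.N1=(dead,v2) N2.N2=(alive,v0)
Op 6: gossip N0<->N1 -> N0.N0=(alive,v0) N0.N1=(dead,v2) N0.N2=(alive,v0) | N1.N0=(alive,v0) N1.N1=(dead,v2) N1.N2=(alive,v0)
Op 7: N1 marks N0=alive -> (alive,v1)
Op 8: N0 marks N2=alive -> (alive,v1)
Op 9: N0 marks N2=suspect -> (suspect,v2)
Op 10: gossip N1<->N0 -> N1.N0=(alive,v1) N1.N1=(dead,v2) N1.N2=(suspect,v2) | N0.N0=(alive,v1) N0.N1=(dead,v2) N0.N2=(suspect,v2)

Answer: dead 2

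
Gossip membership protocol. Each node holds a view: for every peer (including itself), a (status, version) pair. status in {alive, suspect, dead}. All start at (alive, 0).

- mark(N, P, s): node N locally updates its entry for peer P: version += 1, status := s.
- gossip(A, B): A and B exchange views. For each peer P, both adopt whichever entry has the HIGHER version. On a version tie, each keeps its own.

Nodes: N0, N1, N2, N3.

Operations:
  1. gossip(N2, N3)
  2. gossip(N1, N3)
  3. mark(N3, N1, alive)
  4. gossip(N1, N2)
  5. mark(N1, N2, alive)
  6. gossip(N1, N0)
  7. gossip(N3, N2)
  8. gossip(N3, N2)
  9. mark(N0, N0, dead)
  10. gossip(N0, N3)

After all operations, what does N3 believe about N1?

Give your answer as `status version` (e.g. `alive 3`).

Op 1: gossip N2<->N3 -> N2.N0=(alive,v0) N2.N1=(alive,v0) N2.N2=(alive,v0) N2.N3=(alive,v0) | N3.N0=(alive,v0) N3.N1=(alive,v0) N3.N2=(alive,v0) N3.N3=(alive,v0)
Op 2: gossip N1<->N3 -> N1.N0=(alive,v0) N1.N1=(alive,v0) N1.N2=(alive,v0) N1.N3=(alive,v0) | N3.N0=(alive,v0) N3.N1=(alive,v0) N3.N2=(alive,v0) N3.N3=(alive,v0)
Op 3: N3 marks N1=alive -> (alive,v1)
Op 4: gossip N1<->N2 -> N1.N0=(alive,v0) N1.N1=(alive,v0) N1.N2=(alive,v0) N1.N3=(alive,v0) | N2.N0=(alive,v0) N2.N1=(alive,v0) N2.N2=(alive,v0) N2.N3=(alive,v0)
Op 5: N1 marks N2=alive -> (alive,v1)
Op 6: gossip N1<->N0 -> N1.N0=(alive,v0) N1.N1=(alive,v0) N1.N2=(alive,v1) N1.N3=(alive,v0) | N0.N0=(alive,v0) N0.N1=(alive,v0) N0.N2=(alive,v1) N0.N3=(alive,v0)
Op 7: gossip N3<->N2 -> N3.N0=(alive,v0) N3.N1=(alive,v1) N3.N2=(alive,v0) N3.N3=(alive,v0) | N2.N0=(alive,v0) N2.N1=(alive,v1) N2.N2=(alive,v0) N2.N3=(alive,v0)
Op 8: gossip N3<->N2 -> N3.N0=(alive,v0) N3.N1=(alive,v1) N3.N2=(alive,v0) N3.N3=(alive,v0) | N2.N0=(alive,v0) N2.N1=(alive,v1) N2.N2=(alive,v0) N2.N3=(alive,v0)
Op 9: N0 marks N0=dead -> (dead,v1)
Op 10: gossip N0<->N3 -> N0.N0=(dead,v1) N0.N1=(alive,v1) N0.N2=(alive,v1) N0.N3=(alive,v0) | N3.N0=(dead,v1) N3.N1=(alive,v1) N3.N2=(alive,v1) N3.N3=(alive,v0)

Answer: alive 1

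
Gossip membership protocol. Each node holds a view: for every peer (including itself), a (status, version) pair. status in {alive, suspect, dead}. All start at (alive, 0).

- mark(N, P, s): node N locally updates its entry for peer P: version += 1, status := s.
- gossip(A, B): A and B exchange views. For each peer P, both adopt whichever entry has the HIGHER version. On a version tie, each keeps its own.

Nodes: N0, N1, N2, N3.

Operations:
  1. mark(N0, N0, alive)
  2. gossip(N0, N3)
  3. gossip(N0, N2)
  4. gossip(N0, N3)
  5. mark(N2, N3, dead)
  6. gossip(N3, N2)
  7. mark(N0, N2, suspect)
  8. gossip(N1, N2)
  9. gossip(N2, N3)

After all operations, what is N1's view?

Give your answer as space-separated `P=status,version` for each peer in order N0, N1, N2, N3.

Answer: N0=alive,1 N1=alive,0 N2=alive,0 N3=dead,1

Derivation:
Op 1: N0 marks N0=alive -> (alive,v1)
Op 2: gossip N0<->N3 -> N0.N0=(alive,v1) N0.N1=(alive,v0) N0.N2=(alive,v0) N0.N3=(alive,v0) | N3.N0=(alive,v1) N3.N1=(alive,v0) N3.N2=(alive,v0) N3.N3=(alive,v0)
Op 3: gossip N0<->N2 -> N0.N0=(alive,v1) N0.N1=(alive,v0) N0.N2=(alive,v0) N0.N3=(alive,v0) | N2.N0=(alive,v1) N2.N1=(alive,v0) N2.N2=(alive,v0) N2.N3=(alive,v0)
Op 4: gossip N0<->N3 -> N0.N0=(alive,v1) N0.N1=(alive,v0) N0.N2=(alive,v0) N0.N3=(alive,v0) | N3.N0=(alive,v1) N3.N1=(alive,v0) N3.N2=(alive,v0) N3.N3=(alive,v0)
Op 5: N2 marks N3=dead -> (dead,v1)
Op 6: gossip N3<->N2 -> N3.N0=(alive,v1) N3.N1=(alive,v0) N3.N2=(alive,v0) N3.N3=(dead,v1) | N2.N0=(alive,v1) N2.N1=(alive,v0) N2.N2=(alive,v0) N2.N3=(dead,v1)
Op 7: N0 marks N2=suspect -> (suspect,v1)
Op 8: gossip N1<->N2 -> N1.N0=(alive,v1) N1.N1=(alive,v0) N1.N2=(alive,v0) N1.N3=(dead,v1) | N2.N0=(alive,v1) N2.N1=(alive,v0) N2.N2=(alive,v0) N2.N3=(dead,v1)
Op 9: gossip N2<->N3 -> N2.N0=(alive,v1) N2.N1=(alive,v0) N2.N2=(alive,v0) N2.N3=(dead,v1) | N3.N0=(alive,v1) N3.N1=(alive,v0) N3.N2=(alive,v0) N3.N3=(dead,v1)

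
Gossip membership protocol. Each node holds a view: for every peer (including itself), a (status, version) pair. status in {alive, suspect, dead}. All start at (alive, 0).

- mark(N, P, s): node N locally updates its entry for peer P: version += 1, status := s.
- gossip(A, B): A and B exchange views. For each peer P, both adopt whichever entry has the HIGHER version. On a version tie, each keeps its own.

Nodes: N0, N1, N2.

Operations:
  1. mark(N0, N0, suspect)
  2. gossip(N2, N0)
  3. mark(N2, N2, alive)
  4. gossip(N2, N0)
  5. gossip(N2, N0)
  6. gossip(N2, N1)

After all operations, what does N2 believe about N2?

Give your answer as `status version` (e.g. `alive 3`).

Op 1: N0 marks N0=suspect -> (suspect,v1)
Op 2: gossip N2<->N0 -> N2.N0=(suspect,v1) N2.N1=(alive,v0) N2.N2=(alive,v0) | N0.N0=(suspect,v1) N0.N1=(alive,v0) N0.N2=(alive,v0)
Op 3: N2 marks N2=alive -> (alive,v1)
Op 4: gossip N2<->N0 -> N2.N0=(suspect,v1) N2.N1=(alive,v0) N2.N2=(alive,v1) | N0.N0=(suspect,v1) N0.N1=(alive,v0) N0.N2=(alive,v1)
Op 5: gossip N2<->N0 -> N2.N0=(suspect,v1) N2.N1=(alive,v0) N2.N2=(alive,v1) | N0.N0=(suspect,v1) N0.N1=(alive,v0) N0.N2=(alive,v1)
Op 6: gossip N2<->N1 -> N2.N0=(suspect,v1) N2.N1=(alive,v0) N2.N2=(alive,v1) | N1.N0=(suspect,v1) N1.N1=(alive,v0) N1.N2=(alive,v1)

Answer: alive 1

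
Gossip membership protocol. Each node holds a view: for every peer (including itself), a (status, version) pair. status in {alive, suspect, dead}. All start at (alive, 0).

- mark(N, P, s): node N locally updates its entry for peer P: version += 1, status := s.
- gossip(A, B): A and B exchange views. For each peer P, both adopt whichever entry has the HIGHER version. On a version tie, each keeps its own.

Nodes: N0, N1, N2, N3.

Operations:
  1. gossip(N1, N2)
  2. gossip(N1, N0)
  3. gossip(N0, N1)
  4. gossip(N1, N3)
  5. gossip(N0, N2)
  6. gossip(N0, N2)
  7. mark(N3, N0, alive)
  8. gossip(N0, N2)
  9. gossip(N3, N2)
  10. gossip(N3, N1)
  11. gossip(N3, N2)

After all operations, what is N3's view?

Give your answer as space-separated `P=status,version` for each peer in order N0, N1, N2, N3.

Answer: N0=alive,1 N1=alive,0 N2=alive,0 N3=alive,0

Derivation:
Op 1: gossip N1<->N2 -> N1.N0=(alive,v0) N1.N1=(alive,v0) N1.N2=(alive,v0) N1.N3=(alive,v0) | N2.N0=(alive,v0) N2.N1=(alive,v0) N2.N2=(alive,v0) N2.N3=(alive,v0)
Op 2: gossip N1<->N0 -> N1.N0=(alive,v0) N1.N1=(alive,v0) N1.N2=(alive,v0) N1.N3=(alive,v0) | N0.N0=(alive,v0) N0.N1=(alive,v0) N0.N2=(alive,v0) N0.N3=(alive,v0)
Op 3: gossip N0<->N1 -> N0.N0=(alive,v0) N0.N1=(alive,v0) N0.N2=(alive,v0) N0.N3=(alive,v0) | N1.N0=(alive,v0) N1.N1=(alive,v0) N1.N2=(alive,v0) N1.N3=(alive,v0)
Op 4: gossip N1<->N3 -> N1.N0=(alive,v0) N1.N1=(alive,v0) N1.N2=(alive,v0) N1.N3=(alive,v0) | N3.N0=(alive,v0) N3.N1=(alive,v0) N3.N2=(alive,v0) N3.N3=(alive,v0)
Op 5: gossip N0<->N2 -> N0.N0=(alive,v0) N0.N1=(alive,v0) N0.N2=(alive,v0) N0.N3=(alive,v0) | N2.N0=(alive,v0) N2.N1=(alive,v0) N2.N2=(alive,v0) N2.N3=(alive,v0)
Op 6: gossip N0<->N2 -> N0.N0=(alive,v0) N0.N1=(alive,v0) N0.N2=(alive,v0) N0.N3=(alive,v0) | N2.N0=(alive,v0) N2.N1=(alive,v0) N2.N2=(alive,v0) N2.N3=(alive,v0)
Op 7: N3 marks N0=alive -> (alive,v1)
Op 8: gossip N0<->N2 -> N0.N0=(alive,v0) N0.N1=(alive,v0) N0.N2=(alive,v0) N0.N3=(alive,v0) | N2.N0=(alive,v0) N2.N1=(alive,v0) N2.N2=(alive,v0) N2.N3=(alive,v0)
Op 9: gossip N3<->N2 -> N3.N0=(alive,v1) N3.N1=(alive,v0) N3.N2=(alive,v0) N3.N3=(alive,v0) | N2.N0=(alive,v1) N2.N1=(alive,v0) N2.N2=(alive,v0) N2.N3=(alive,v0)
Op 10: gossip N3<->N1 -> N3.N0=(alive,v1) N3.N1=(alive,v0) N3.N2=(alive,v0) N3.N3=(alive,v0) | N1.N0=(alive,v1) N1.N1=(alive,v0) N1.N2=(alive,v0) N1.N3=(alive,v0)
Op 11: gossip N3<->N2 -> N3.N0=(alive,v1) N3.N1=(alive,v0) N3.N2=(alive,v0) N3.N3=(alive,v0) | N2.N0=(alive,v1) N2.N1=(alive,v0) N2.N2=(alive,v0) N2.N3=(alive,v0)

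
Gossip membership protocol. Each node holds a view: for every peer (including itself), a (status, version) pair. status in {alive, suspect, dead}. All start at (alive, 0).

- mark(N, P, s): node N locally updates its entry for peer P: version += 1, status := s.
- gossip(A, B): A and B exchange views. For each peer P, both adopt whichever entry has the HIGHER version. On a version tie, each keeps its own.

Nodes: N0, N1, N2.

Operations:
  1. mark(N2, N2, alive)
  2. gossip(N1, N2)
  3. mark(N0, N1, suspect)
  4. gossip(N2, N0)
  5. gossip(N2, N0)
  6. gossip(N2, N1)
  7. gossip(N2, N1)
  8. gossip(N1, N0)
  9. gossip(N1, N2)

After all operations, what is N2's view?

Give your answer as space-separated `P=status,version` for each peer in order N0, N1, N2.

Answer: N0=alive,0 N1=suspect,1 N2=alive,1

Derivation:
Op 1: N2 marks N2=alive -> (alive,v1)
Op 2: gossip N1<->N2 -> N1.N0=(alive,v0) N1.N1=(alive,v0) N1.N2=(alive,v1) | N2.N0=(alive,v0) N2.N1=(alive,v0) N2.N2=(alive,v1)
Op 3: N0 marks N1=suspect -> (suspect,v1)
Op 4: gossip N2<->N0 -> N2.N0=(alive,v0) N2.N1=(suspect,v1) N2.N2=(alive,v1) | N0.N0=(alive,v0) N0.N1=(suspect,v1) N0.N2=(alive,v1)
Op 5: gossip N2<->N0 -> N2.N0=(alive,v0) N2.N1=(suspect,v1) N2.N2=(alive,v1) | N0.N0=(alive,v0) N0.N1=(suspect,v1) N0.N2=(alive,v1)
Op 6: gossip N2<->N1 -> N2.N0=(alive,v0) N2.N1=(suspect,v1) N2.N2=(alive,v1) | N1.N0=(alive,v0) N1.N1=(suspect,v1) N1.N2=(alive,v1)
Op 7: gossip N2<->N1 -> N2.N0=(alive,v0) N2.N1=(suspect,v1) N2.N2=(alive,v1) | N1.N0=(alive,v0) N1.N1=(suspect,v1) N1.N2=(alive,v1)
Op 8: gossip N1<->N0 -> N1.N0=(alive,v0) N1.N1=(suspect,v1) N1.N2=(alive,v1) | N0.N0=(alive,v0) N0.N1=(suspect,v1) N0.N2=(alive,v1)
Op 9: gossip N1<->N2 -> N1.N0=(alive,v0) N1.N1=(suspect,v1) N1.N2=(alive,v1) | N2.N0=(alive,v0) N2.N1=(suspect,v1) N2.N2=(alive,v1)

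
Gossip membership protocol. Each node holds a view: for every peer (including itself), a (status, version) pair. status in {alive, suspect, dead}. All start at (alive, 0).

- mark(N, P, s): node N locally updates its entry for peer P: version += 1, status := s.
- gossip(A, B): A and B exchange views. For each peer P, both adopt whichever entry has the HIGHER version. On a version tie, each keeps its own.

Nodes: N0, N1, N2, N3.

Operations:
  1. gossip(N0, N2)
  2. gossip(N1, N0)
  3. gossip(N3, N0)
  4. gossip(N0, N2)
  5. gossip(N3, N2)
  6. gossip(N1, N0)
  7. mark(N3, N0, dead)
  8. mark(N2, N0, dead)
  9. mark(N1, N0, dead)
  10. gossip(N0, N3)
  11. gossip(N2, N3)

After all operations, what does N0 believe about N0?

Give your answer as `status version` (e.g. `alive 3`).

Answer: dead 1

Derivation:
Op 1: gossip N0<->N2 -> N0.N0=(alive,v0) N0.N1=(alive,v0) N0.N2=(alive,v0) N0.N3=(alive,v0) | N2.N0=(alive,v0) N2.N1=(alive,v0) N2.N2=(alive,v0) N2.N3=(alive,v0)
Op 2: gossip N1<->N0 -> N1.N0=(alive,v0) N1.N1=(alive,v0) N1.N2=(alive,v0) N1.N3=(alive,v0) | N0.N0=(alive,v0) N0.N1=(alive,v0) N0.N2=(alive,v0) N0.N3=(alive,v0)
Op 3: gossip N3<->N0 -> N3.N0=(alive,v0) N3.N1=(alive,v0) N3.N2=(alive,v0) N3.N3=(alive,v0) | N0.N0=(alive,v0) N0.N1=(alive,v0) N0.N2=(alive,v0) N0.N3=(alive,v0)
Op 4: gossip N0<->N2 -> N0.N0=(alive,v0) N0.N1=(alive,v0) N0.N2=(alive,v0) N0.N3=(alive,v0) | N2.N0=(alive,v0) N2.N1=(alive,v0) N2.N2=(alive,v0) N2.N3=(alive,v0)
Op 5: gossip N3<->N2 -> N3.N0=(alive,v0) N3.N1=(alive,v0) N3.N2=(alive,v0) N3.N3=(alive,v0) | N2.N0=(alive,v0) N2.N1=(alive,v0) N2.N2=(alive,v0) N2.N3=(alive,v0)
Op 6: gossip N1<->N0 -> N1.N0=(alive,v0) N1.N1=(alive,v0) N1.N2=(alive,v0) N1.N3=(alive,v0) | N0.N0=(alive,v0) N0.N1=(alive,v0) N0.N2=(alive,v0) N0.N3=(alive,v0)
Op 7: N3 marks N0=dead -> (dead,v1)
Op 8: N2 marks N0=dead -> (dead,v1)
Op 9: N1 marks N0=dead -> (dead,v1)
Op 10: gossip N0<->N3 -> N0.N0=(dead,v1) N0.N1=(alive,v0) N0.N2=(alive,v0) N0.N3=(alive,v0) | N3.N0=(dead,v1) N3.N1=(alive,v0) N3.N2=(alive,v0) N3.N3=(alive,v0)
Op 11: gossip N2<->N3 -> N2.N0=(dead,v1) N2.N1=(alive,v0) N2.N2=(alive,v0) N2.N3=(alive,v0) | N3.N0=(dead,v1) N3.N1=(alive,v0) N3.N2=(alive,v0) N3.N3=(alive,v0)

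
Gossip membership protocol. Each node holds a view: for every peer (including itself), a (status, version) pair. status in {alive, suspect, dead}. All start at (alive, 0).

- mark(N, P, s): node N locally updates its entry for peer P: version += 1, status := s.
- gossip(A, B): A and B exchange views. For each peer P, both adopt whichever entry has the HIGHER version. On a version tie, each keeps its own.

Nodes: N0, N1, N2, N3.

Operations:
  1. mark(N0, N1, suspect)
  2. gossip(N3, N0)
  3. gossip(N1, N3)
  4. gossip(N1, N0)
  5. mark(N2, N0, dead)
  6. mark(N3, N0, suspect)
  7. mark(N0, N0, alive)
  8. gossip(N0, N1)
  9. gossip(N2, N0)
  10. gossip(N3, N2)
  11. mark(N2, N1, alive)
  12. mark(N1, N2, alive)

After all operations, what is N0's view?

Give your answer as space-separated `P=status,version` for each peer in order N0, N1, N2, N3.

Answer: N0=alive,1 N1=suspect,1 N2=alive,0 N3=alive,0

Derivation:
Op 1: N0 marks N1=suspect -> (suspect,v1)
Op 2: gossip N3<->N0 -> N3.N0=(alive,v0) N3.N1=(suspect,v1) N3.N2=(alive,v0) N3.N3=(alive,v0) | N0.N0=(alive,v0) N0.N1=(suspect,v1) N0.N2=(alive,v0) N0.N3=(alive,v0)
Op 3: gossip N1<->N3 -> N1.N0=(alive,v0) N1.N1=(suspect,v1) N1.N2=(alive,v0) N1.N3=(alive,v0) | N3.N0=(alive,v0) N3.N1=(suspect,v1) N3.N2=(alive,v0) N3.N3=(alive,v0)
Op 4: gossip N1<->N0 -> N1.N0=(alive,v0) N1.N1=(suspect,v1) N1.N2=(alive,v0) N1.N3=(alive,v0) | N0.N0=(alive,v0) N0.N1=(suspect,v1) N0.N2=(alive,v0) N0.N3=(alive,v0)
Op 5: N2 marks N0=dead -> (dead,v1)
Op 6: N3 marks N0=suspect -> (suspect,v1)
Op 7: N0 marks N0=alive -> (alive,v1)
Op 8: gossip N0<->N1 -> N0.N0=(alive,v1) N0.N1=(suspect,v1) N0.N2=(alive,v0) N0.N3=(alive,v0) | N1.N0=(alive,v1) N1.N1=(suspect,v1) N1.N2=(alive,v0) N1.N3=(alive,v0)
Op 9: gossip N2<->N0 -> N2.N0=(dead,v1) N2.N1=(suspect,v1) N2.N2=(alive,v0) N2.N3=(alive,v0) | N0.N0=(alive,v1) N0.N1=(suspect,v1) N0.N2=(alive,v0) N0.N3=(alive,v0)
Op 10: gossip N3<->N2 -> N3.N0=(suspect,v1) N3.N1=(suspect,v1) N3.N2=(alive,v0) N3.N3=(alive,v0) | N2.N0=(dead,v1) N2.N1=(suspect,v1) N2.N2=(alive,v0) N2.N3=(alive,v0)
Op 11: N2 marks N1=alive -> (alive,v2)
Op 12: N1 marks N2=alive -> (alive,v1)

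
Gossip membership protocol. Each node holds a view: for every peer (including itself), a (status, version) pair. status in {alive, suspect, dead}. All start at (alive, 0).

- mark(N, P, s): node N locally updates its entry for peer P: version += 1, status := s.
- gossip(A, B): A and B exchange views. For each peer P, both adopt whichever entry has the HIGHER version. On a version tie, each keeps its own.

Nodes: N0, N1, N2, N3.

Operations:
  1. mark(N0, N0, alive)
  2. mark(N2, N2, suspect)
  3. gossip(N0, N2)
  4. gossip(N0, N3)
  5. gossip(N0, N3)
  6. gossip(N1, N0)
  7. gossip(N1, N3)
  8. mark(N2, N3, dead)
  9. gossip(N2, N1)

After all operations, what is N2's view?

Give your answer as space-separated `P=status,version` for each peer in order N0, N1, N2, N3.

Answer: N0=alive,1 N1=alive,0 N2=suspect,1 N3=dead,1

Derivation:
Op 1: N0 marks N0=alive -> (alive,v1)
Op 2: N2 marks N2=suspect -> (suspect,v1)
Op 3: gossip N0<->N2 -> N0.N0=(alive,v1) N0.N1=(alive,v0) N0.N2=(suspect,v1) N0.N3=(alive,v0) | N2.N0=(alive,v1) N2.N1=(alive,v0) N2.N2=(suspect,v1) N2.N3=(alive,v0)
Op 4: gossip N0<->N3 -> N0.N0=(alive,v1) N0.N1=(alive,v0) N0.N2=(suspect,v1) N0.N3=(alive,v0) | N3.N0=(alive,v1) N3.N1=(alive,v0) N3.N2=(suspect,v1) N3.N3=(alive,v0)
Op 5: gossip N0<->N3 -> N0.N0=(alive,v1) N0.N1=(alive,v0) N0.N2=(suspect,v1) N0.N3=(alive,v0) | N3.N0=(alive,v1) N3.N1=(alive,v0) N3.N2=(suspect,v1) N3.N3=(alive,v0)
Op 6: gossip N1<->N0 -> N1.N0=(alive,v1) N1.N1=(alive,v0) N1.N2=(suspect,v1) N1.N3=(alive,v0) | N0.N0=(alive,v1) N0.N1=(alive,v0) N0.N2=(suspect,v1) N0.N3=(alive,v0)
Op 7: gossip N1<->N3 -> N1.N0=(alive,v1) N1.N1=(alive,v0) N1.N2=(suspect,v1) N1.N3=(alive,v0) | N3.N0=(alive,v1) N3.N1=(alive,v0) N3.N2=(suspect,v1) N3.N3=(alive,v0)
Op 8: N2 marks N3=dead -> (dead,v1)
Op 9: gossip N2<->N1 -> N2.N0=(alive,v1) N2.N1=(alive,v0) N2.N2=(suspect,v1) N2.N3=(dead,v1) | N1.N0=(alive,v1) N1.N1=(alive,v0) N1.N2=(suspect,v1) N1.N3=(dead,v1)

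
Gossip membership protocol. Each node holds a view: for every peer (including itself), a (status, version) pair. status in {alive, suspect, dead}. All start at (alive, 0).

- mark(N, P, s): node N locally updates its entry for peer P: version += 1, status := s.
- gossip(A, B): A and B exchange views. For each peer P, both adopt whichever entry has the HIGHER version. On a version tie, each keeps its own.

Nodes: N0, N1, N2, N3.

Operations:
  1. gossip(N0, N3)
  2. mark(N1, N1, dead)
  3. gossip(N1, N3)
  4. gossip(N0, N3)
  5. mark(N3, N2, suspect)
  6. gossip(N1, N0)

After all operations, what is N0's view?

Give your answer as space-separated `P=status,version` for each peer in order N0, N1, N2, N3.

Op 1: gossip N0<->N3 -> N0.N0=(alive,v0) N0.N1=(alive,v0) N0.N2=(alive,v0) N0.N3=(alive,v0) | N3.N0=(alive,v0) N3.N1=(alive,v0) N3.N2=(alive,v0) N3.N3=(alive,v0)
Op 2: N1 marks N1=dead -> (dead,v1)
Op 3: gossip N1<->N3 -> N1.N0=(alive,v0) N1.N1=(dead,v1) N1.N2=(alive,v0) N1.N3=(alive,v0) | N3.N0=(alive,v0) N3.N1=(dead,v1) N3.N2=(alive,v0) N3.N3=(alive,v0)
Op 4: gossip N0<->N3 -> N0.N0=(alive,v0) N0.N1=(dead,v1) N0.N2=(alive,v0) N0.N3=(alive,v0) | N3.N0=(alive,v0) N3.N1=(dead,v1) N3.N2=(alive,v0) N3.N3=(alive,v0)
Op 5: N3 marks N2=suspect -> (suspect,v1)
Op 6: gossip N1<->N0 -> N1.N0=(alive,v0) N1.N1=(dead,v1) N1.N2=(alive,v0) N1.N3=(alive,v0) | N0.N0=(alive,v0) N0.N1=(dead,v1) N0.N2=(alive,v0) N0.N3=(alive,v0)

Answer: N0=alive,0 N1=dead,1 N2=alive,0 N3=alive,0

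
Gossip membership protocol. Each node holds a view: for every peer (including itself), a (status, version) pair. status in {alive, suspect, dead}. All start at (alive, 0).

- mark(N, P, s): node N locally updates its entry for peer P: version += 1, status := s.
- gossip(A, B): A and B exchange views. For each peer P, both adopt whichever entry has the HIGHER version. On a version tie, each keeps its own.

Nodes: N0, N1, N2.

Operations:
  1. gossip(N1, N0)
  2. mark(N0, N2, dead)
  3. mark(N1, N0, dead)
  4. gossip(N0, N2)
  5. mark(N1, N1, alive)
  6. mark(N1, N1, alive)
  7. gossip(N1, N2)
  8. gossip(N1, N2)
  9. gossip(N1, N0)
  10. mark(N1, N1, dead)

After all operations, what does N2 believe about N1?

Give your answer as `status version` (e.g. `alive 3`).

Answer: alive 2

Derivation:
Op 1: gossip N1<->N0 -> N1.N0=(alive,v0) N1.N1=(alive,v0) N1.N2=(alive,v0) | N0.N0=(alive,v0) N0.N1=(alive,v0) N0.N2=(alive,v0)
Op 2: N0 marks N2=dead -> (dead,v1)
Op 3: N1 marks N0=dead -> (dead,v1)
Op 4: gossip N0<->N2 -> N0.N0=(alive,v0) N0.N1=(alive,v0) N0.N2=(dead,v1) | N2.N0=(alive,v0) N2.N1=(alive,v0) N2.N2=(dead,v1)
Op 5: N1 marks N1=alive -> (alive,v1)
Op 6: N1 marks N1=alive -> (alive,v2)
Op 7: gossip N1<->N2 -> N1.N0=(dead,v1) N1.N1=(alive,v2) N1.N2=(dead,v1) | N2.N0=(dead,v1) N2.N1=(alive,v2) N2.N2=(dead,v1)
Op 8: gossip N1<->N2 -> N1.N0=(dead,v1) N1.N1=(alive,v2) N1.N2=(dead,v1) | N2.N0=(dead,v1) N2.N1=(alive,v2) N2.N2=(dead,v1)
Op 9: gossip N1<->N0 -> N1.N0=(dead,v1) N1.N1=(alive,v2) N1.N2=(dead,v1) | N0.N0=(dead,v1) N0.N1=(alive,v2) N0.N2=(dead,v1)
Op 10: N1 marks N1=dead -> (dead,v3)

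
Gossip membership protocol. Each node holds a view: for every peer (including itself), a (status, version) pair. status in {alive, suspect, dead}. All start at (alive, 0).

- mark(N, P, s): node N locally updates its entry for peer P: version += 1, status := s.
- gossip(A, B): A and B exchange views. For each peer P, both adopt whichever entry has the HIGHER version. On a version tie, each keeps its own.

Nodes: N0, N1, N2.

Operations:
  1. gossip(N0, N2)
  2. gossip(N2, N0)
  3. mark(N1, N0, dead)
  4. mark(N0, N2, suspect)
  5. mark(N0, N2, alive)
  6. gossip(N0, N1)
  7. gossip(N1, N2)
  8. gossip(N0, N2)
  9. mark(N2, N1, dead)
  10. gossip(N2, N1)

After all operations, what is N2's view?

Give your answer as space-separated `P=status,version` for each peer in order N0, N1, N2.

Op 1: gossip N0<->N2 -> N0.N0=(alive,v0) N0.N1=(alive,v0) N0.N2=(alive,v0) | N2.N0=(alive,v0) N2.N1=(alive,v0) N2.N2=(alive,v0)
Op 2: gossip N2<->N0 -> N2.N0=(alive,v0) N2.N1=(alive,v0) N2.N2=(alive,v0) | N0.N0=(alive,v0) N0.N1=(alive,v0) N0.N2=(alive,v0)
Op 3: N1 marks N0=dead -> (dead,v1)
Op 4: N0 marks N2=suspect -> (suspect,v1)
Op 5: N0 marks N2=alive -> (alive,v2)
Op 6: gossip N0<->N1 -> N0.N0=(dead,v1) N0.N1=(alive,v0) N0.N2=(alive,v2) | N1.N0=(dead,v1) N1.N1=(alive,v0) N1.N2=(alive,v2)
Op 7: gossip N1<->N2 -> N1.N0=(dead,v1) N1.N1=(alive,v0) N1.N2=(alive,v2) | N2.N0=(dead,v1) N2.N1=(alive,v0) N2.N2=(alive,v2)
Op 8: gossip N0<->N2 -> N0.N0=(dead,v1) N0.N1=(alive,v0) N0.N2=(alive,v2) | N2.N0=(dead,v1) N2.N1=(alive,v0) N2.N2=(alive,v2)
Op 9: N2 marks N1=dead -> (dead,v1)
Op 10: gossip N2<->N1 -> N2.N0=(dead,v1) N2.N1=(dead,v1) N2.N2=(alive,v2) | N1.N0=(dead,v1) N1.N1=(dead,v1) N1.N2=(alive,v2)

Answer: N0=dead,1 N1=dead,1 N2=alive,2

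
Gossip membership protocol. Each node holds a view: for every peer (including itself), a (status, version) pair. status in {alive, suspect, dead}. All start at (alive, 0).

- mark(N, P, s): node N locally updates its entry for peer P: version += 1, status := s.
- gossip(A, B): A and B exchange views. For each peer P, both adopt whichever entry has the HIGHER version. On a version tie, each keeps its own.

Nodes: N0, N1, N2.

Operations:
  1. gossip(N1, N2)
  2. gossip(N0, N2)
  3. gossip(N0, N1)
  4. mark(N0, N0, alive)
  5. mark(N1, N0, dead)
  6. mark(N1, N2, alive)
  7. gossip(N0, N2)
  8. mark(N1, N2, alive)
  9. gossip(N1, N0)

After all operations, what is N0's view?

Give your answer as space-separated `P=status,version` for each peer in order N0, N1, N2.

Answer: N0=alive,1 N1=alive,0 N2=alive,2

Derivation:
Op 1: gossip N1<->N2 -> N1.N0=(alive,v0) N1.N1=(alive,v0) N1.N2=(alive,v0) | N2.N0=(alive,v0) N2.N1=(alive,v0) N2.N2=(alive,v0)
Op 2: gossip N0<->N2 -> N0.N0=(alive,v0) N0.N1=(alive,v0) N0.N2=(alive,v0) | N2.N0=(alive,v0) N2.N1=(alive,v0) N2.N2=(alive,v0)
Op 3: gossip N0<->N1 -> N0.N0=(alive,v0) N0.N1=(alive,v0) N0.N2=(alive,v0) | N1.N0=(alive,v0) N1.N1=(alive,v0) N1.N2=(alive,v0)
Op 4: N0 marks N0=alive -> (alive,v1)
Op 5: N1 marks N0=dead -> (dead,v1)
Op 6: N1 marks N2=alive -> (alive,v1)
Op 7: gossip N0<->N2 -> N0.N0=(alive,v1) N0.N1=(alive,v0) N0.N2=(alive,v0) | N2.N0=(alive,v1) N2.N1=(alive,v0) N2.N2=(alive,v0)
Op 8: N1 marks N2=alive -> (alive,v2)
Op 9: gossip N1<->N0 -> N1.N0=(dead,v1) N1.N1=(alive,v0) N1.N2=(alive,v2) | N0.N0=(alive,v1) N0.N1=(alive,v0) N0.N2=(alive,v2)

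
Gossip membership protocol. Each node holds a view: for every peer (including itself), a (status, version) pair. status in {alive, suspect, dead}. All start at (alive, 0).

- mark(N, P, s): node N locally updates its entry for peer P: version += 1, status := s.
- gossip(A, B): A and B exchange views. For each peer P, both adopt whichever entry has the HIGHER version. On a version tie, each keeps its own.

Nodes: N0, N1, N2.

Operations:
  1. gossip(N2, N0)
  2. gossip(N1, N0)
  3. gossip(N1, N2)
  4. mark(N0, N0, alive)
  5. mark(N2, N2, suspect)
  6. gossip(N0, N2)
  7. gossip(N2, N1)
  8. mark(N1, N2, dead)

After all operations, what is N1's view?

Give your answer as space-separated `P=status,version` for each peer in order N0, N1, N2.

Answer: N0=alive,1 N1=alive,0 N2=dead,2

Derivation:
Op 1: gossip N2<->N0 -> N2.N0=(alive,v0) N2.N1=(alive,v0) N2.N2=(alive,v0) | N0.N0=(alive,v0) N0.N1=(alive,v0) N0.N2=(alive,v0)
Op 2: gossip N1<->N0 -> N1.N0=(alive,v0) N1.N1=(alive,v0) N1.N2=(alive,v0) | N0.N0=(alive,v0) N0.N1=(alive,v0) N0.N2=(alive,v0)
Op 3: gossip N1<->N2 -> N1.N0=(alive,v0) N1.N1=(alive,v0) N1.N2=(alive,v0) | N2.N0=(alive,v0) N2.N1=(alive,v0) N2.N2=(alive,v0)
Op 4: N0 marks N0=alive -> (alive,v1)
Op 5: N2 marks N2=suspect -> (suspect,v1)
Op 6: gossip N0<->N2 -> N0.N0=(alive,v1) N0.N1=(alive,v0) N0.N2=(suspect,v1) | N2.N0=(alive,v1) N2.N1=(alive,v0) N2.N2=(suspect,v1)
Op 7: gossip N2<->N1 -> N2.N0=(alive,v1) N2.N1=(alive,v0) N2.N2=(suspect,v1) | N1.N0=(alive,v1) N1.N1=(alive,v0) N1.N2=(suspect,v1)
Op 8: N1 marks N2=dead -> (dead,v2)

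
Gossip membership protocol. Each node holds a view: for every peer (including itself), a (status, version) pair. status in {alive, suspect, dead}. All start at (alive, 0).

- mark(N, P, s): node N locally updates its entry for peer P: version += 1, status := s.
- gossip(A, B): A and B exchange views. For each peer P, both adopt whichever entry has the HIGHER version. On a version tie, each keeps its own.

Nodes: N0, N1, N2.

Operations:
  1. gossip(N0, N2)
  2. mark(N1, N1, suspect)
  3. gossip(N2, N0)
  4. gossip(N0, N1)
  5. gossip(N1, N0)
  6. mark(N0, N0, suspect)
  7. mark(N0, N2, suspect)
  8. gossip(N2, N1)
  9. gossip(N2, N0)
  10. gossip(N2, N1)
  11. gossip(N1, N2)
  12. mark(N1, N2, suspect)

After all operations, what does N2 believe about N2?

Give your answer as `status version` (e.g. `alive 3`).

Answer: suspect 1

Derivation:
Op 1: gossip N0<->N2 -> N0.N0=(alive,v0) N0.N1=(alive,v0) N0.N2=(alive,v0) | N2.N0=(alive,v0) N2.N1=(alive,v0) N2.N2=(alive,v0)
Op 2: N1 marks N1=suspect -> (suspect,v1)
Op 3: gossip N2<->N0 -> N2.N0=(alive,v0) N2.N1=(alive,v0) N2.N2=(alive,v0) | N0.N0=(alive,v0) N0.N1=(alive,v0) N0.N2=(alive,v0)
Op 4: gossip N0<->N1 -> N0.N0=(alive,v0) N0.N1=(suspect,v1) N0.N2=(alive,v0) | N1.N0=(alive,v0) N1.N1=(suspect,v1) N1.N2=(alive,v0)
Op 5: gossip N1<->N0 -> N1.N0=(alive,v0) N1.N1=(suspect,v1) N1.N2=(alive,v0) | N0.N0=(alive,v0) N0.N1=(suspect,v1) N0.N2=(alive,v0)
Op 6: N0 marks N0=suspect -> (suspect,v1)
Op 7: N0 marks N2=suspect -> (suspect,v1)
Op 8: gossip N2<->N1 -> N2.N0=(alive,v0) N2.N1=(suspect,v1) N2.N2=(alive,v0) | N1.N0=(alive,v0) N1.N1=(suspect,v1) N1.N2=(alive,v0)
Op 9: gossip N2<->N0 -> N2.N0=(suspect,v1) N2.N1=(suspect,v1) N2.N2=(suspect,v1) | N0.N0=(suspect,v1) N0.N1=(suspect,v1) N0.N2=(suspect,v1)
Op 10: gossip N2<->N1 -> N2.N0=(suspect,v1) N2.N1=(suspect,v1) N2.N2=(suspect,v1) | N1.N0=(suspect,v1) N1.N1=(suspect,v1) N1.N2=(suspect,v1)
Op 11: gossip N1<->N2 -> N1.N0=(suspect,v1) N1.N1=(suspect,v1) N1.N2=(suspect,v1) | N2.N0=(suspect,v1) N2.N1=(suspect,v1) N2.N2=(suspect,v1)
Op 12: N1 marks N2=suspect -> (suspect,v2)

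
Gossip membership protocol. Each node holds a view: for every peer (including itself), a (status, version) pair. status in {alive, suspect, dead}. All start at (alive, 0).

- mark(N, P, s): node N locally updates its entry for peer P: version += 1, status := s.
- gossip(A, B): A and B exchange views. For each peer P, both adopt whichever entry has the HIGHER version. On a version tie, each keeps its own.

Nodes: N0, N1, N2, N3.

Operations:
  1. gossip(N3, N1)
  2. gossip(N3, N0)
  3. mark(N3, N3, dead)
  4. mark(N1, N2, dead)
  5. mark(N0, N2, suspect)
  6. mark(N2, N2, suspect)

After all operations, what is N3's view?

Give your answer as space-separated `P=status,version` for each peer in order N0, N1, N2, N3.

Answer: N0=alive,0 N1=alive,0 N2=alive,0 N3=dead,1

Derivation:
Op 1: gossip N3<->N1 -> N3.N0=(alive,v0) N3.N1=(alive,v0) N3.N2=(alive,v0) N3.N3=(alive,v0) | N1.N0=(alive,v0) N1.N1=(alive,v0) N1.N2=(alive,v0) N1.N3=(alive,v0)
Op 2: gossip N3<->N0 -> N3.N0=(alive,v0) N3.N1=(alive,v0) N3.N2=(alive,v0) N3.N3=(alive,v0) | N0.N0=(alive,v0) N0.N1=(alive,v0) N0.N2=(alive,v0) N0.N3=(alive,v0)
Op 3: N3 marks N3=dead -> (dead,v1)
Op 4: N1 marks N2=dead -> (dead,v1)
Op 5: N0 marks N2=suspect -> (suspect,v1)
Op 6: N2 marks N2=suspect -> (suspect,v1)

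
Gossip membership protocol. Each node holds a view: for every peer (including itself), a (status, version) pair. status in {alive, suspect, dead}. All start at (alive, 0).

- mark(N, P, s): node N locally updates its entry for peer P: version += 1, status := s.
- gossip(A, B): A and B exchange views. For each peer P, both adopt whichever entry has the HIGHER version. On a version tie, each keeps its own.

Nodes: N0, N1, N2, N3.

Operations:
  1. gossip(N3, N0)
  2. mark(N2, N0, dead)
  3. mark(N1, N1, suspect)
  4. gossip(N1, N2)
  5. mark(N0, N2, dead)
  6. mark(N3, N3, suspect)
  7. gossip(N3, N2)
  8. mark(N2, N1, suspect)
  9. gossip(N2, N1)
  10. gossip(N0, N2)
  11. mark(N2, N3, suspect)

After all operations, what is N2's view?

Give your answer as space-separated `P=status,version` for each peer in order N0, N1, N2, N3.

Answer: N0=dead,1 N1=suspect,2 N2=dead,1 N3=suspect,2

Derivation:
Op 1: gossip N3<->N0 -> N3.N0=(alive,v0) N3.N1=(alive,v0) N3.N2=(alive,v0) N3.N3=(alive,v0) | N0.N0=(alive,v0) N0.N1=(alive,v0) N0.N2=(alive,v0) N0.N3=(alive,v0)
Op 2: N2 marks N0=dead -> (dead,v1)
Op 3: N1 marks N1=suspect -> (suspect,v1)
Op 4: gossip N1<->N2 -> N1.N0=(dead,v1) N1.N1=(suspect,v1) N1.N2=(alive,v0) N1.N3=(alive,v0) | N2.N0=(dead,v1) N2.N1=(suspect,v1) N2.N2=(alive,v0) N2.N3=(alive,v0)
Op 5: N0 marks N2=dead -> (dead,v1)
Op 6: N3 marks N3=suspect -> (suspect,v1)
Op 7: gossip N3<->N2 -> N3.N0=(dead,v1) N3.N1=(suspect,v1) N3.N2=(alive,v0) N3.N3=(suspect,v1) | N2.N0=(dead,v1) N2.N1=(suspect,v1) N2.N2=(alive,v0) N2.N3=(suspect,v1)
Op 8: N2 marks N1=suspect -> (suspect,v2)
Op 9: gossip N2<->N1 -> N2.N0=(dead,v1) N2.N1=(suspect,v2) N2.N2=(alive,v0) N2.N3=(suspect,v1) | N1.N0=(dead,v1) N1.N1=(suspect,v2) N1.N2=(alive,v0) N1.N3=(suspect,v1)
Op 10: gossip N0<->N2 -> N0.N0=(dead,v1) N0.N1=(suspect,v2) N0.N2=(dead,v1) N0.N3=(suspect,v1) | N2.N0=(dead,v1) N2.N1=(suspect,v2) N2.N2=(dead,v1) N2.N3=(suspect,v1)
Op 11: N2 marks N3=suspect -> (suspect,v2)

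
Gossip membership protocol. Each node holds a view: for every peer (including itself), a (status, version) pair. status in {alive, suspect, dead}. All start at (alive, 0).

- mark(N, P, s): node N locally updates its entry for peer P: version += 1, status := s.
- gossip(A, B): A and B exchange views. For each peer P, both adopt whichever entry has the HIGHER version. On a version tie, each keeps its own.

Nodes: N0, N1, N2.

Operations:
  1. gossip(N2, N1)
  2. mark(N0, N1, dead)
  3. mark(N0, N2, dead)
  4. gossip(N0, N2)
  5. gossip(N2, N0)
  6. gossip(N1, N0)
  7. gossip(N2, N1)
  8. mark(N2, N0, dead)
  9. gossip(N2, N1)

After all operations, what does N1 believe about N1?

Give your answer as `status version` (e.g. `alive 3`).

Op 1: gossip N2<->N1 -> N2.N0=(alive,v0) N2.N1=(alive,v0) N2.N2=(alive,v0) | N1.N0=(alive,v0) N1.N1=(alive,v0) N1.N2=(alive,v0)
Op 2: N0 marks N1=dead -> (dead,v1)
Op 3: N0 marks N2=dead -> (dead,v1)
Op 4: gossip N0<->N2 -> N0.N0=(alive,v0) N0.N1=(dead,v1) N0.N2=(dead,v1) | N2.N0=(alive,v0) N2.N1=(dead,v1) N2.N2=(dead,v1)
Op 5: gossip N2<->N0 -> N2.N0=(alive,v0) N2.N1=(dead,v1) N2.N2=(dead,v1) | N0.N0=(alive,v0) N0.N1=(dead,v1) N0.N2=(dead,v1)
Op 6: gossip N1<->N0 -> N1.N0=(alive,v0) N1.N1=(dead,v1) N1.N2=(dead,v1) | N0.N0=(alive,v0) N0.N1=(dead,v1) N0.N2=(dead,v1)
Op 7: gossip N2<->N1 -> N2.N0=(alive,v0) N2.N1=(dead,v1) N2.N2=(dead,v1) | N1.N0=(alive,v0) N1.N1=(dead,v1) N1.N2=(dead,v1)
Op 8: N2 marks N0=dead -> (dead,v1)
Op 9: gossip N2<->N1 -> N2.N0=(dead,v1) N2.N1=(dead,v1) N2.N2=(dead,v1) | N1.N0=(dead,v1) N1.N1=(dead,v1) N1.N2=(dead,v1)

Answer: dead 1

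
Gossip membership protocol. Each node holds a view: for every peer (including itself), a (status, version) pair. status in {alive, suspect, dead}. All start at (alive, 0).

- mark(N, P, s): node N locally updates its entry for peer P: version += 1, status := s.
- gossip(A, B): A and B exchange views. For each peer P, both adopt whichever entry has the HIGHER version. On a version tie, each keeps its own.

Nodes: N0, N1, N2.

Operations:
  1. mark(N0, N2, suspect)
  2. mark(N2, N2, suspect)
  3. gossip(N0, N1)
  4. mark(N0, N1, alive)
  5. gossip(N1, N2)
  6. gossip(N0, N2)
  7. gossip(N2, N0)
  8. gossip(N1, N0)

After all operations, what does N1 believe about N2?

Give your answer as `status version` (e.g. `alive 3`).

Answer: suspect 1

Derivation:
Op 1: N0 marks N2=suspect -> (suspect,v1)
Op 2: N2 marks N2=suspect -> (suspect,v1)
Op 3: gossip N0<->N1 -> N0.N0=(alive,v0) N0.N1=(alive,v0) N0.N2=(suspect,v1) | N1.N0=(alive,v0) N1.N1=(alive,v0) N1.N2=(suspect,v1)
Op 4: N0 marks N1=alive -> (alive,v1)
Op 5: gossip N1<->N2 -> N1.N0=(alive,v0) N1.N1=(alive,v0) N1.N2=(suspect,v1) | N2.N0=(alive,v0) N2.N1=(alive,v0) N2.N2=(suspect,v1)
Op 6: gossip N0<->N2 -> N0.N0=(alive,v0) N0.N1=(alive,v1) N0.N2=(suspect,v1) | N2.N0=(alive,v0) N2.N1=(alive,v1) N2.N2=(suspect,v1)
Op 7: gossip N2<->N0 -> N2.N0=(alive,v0) N2.N1=(alive,v1) N2.N2=(suspect,v1) | N0.N0=(alive,v0) N0.N1=(alive,v1) N0.N2=(suspect,v1)
Op 8: gossip N1<->N0 -> N1.N0=(alive,v0) N1.N1=(alive,v1) N1.N2=(suspect,v1) | N0.N0=(alive,v0) N0.N1=(alive,v1) N0.N2=(suspect,v1)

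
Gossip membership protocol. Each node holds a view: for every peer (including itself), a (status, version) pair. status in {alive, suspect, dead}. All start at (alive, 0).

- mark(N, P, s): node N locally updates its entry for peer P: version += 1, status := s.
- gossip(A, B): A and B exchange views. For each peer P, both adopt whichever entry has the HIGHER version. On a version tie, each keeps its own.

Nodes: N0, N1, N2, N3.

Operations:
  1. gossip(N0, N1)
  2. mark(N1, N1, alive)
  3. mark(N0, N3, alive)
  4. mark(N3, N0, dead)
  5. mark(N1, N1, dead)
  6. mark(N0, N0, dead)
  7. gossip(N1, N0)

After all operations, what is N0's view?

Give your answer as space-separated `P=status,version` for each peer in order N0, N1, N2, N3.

Answer: N0=dead,1 N1=dead,2 N2=alive,0 N3=alive,1

Derivation:
Op 1: gossip N0<->N1 -> N0.N0=(alive,v0) N0.N1=(alive,v0) N0.N2=(alive,v0) N0.N3=(alive,v0) | N1.N0=(alive,v0) N1.N1=(alive,v0) N1.N2=(alive,v0) N1.N3=(alive,v0)
Op 2: N1 marks N1=alive -> (alive,v1)
Op 3: N0 marks N3=alive -> (alive,v1)
Op 4: N3 marks N0=dead -> (dead,v1)
Op 5: N1 marks N1=dead -> (dead,v2)
Op 6: N0 marks N0=dead -> (dead,v1)
Op 7: gossip N1<->N0 -> N1.N0=(dead,v1) N1.N1=(dead,v2) N1.N2=(alive,v0) N1.N3=(alive,v1) | N0.N0=(dead,v1) N0.N1=(dead,v2) N0.N2=(alive,v0) N0.N3=(alive,v1)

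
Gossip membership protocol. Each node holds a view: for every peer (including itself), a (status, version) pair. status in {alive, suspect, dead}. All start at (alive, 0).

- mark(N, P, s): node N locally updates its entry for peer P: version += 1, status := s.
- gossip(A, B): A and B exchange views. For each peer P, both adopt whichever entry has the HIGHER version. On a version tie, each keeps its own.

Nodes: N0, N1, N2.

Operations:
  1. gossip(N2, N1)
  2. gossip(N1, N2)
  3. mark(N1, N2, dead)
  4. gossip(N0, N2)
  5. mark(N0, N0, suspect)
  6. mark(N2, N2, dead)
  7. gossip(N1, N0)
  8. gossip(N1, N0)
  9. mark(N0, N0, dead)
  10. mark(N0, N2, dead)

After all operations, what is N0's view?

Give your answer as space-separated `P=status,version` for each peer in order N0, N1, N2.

Answer: N0=dead,2 N1=alive,0 N2=dead,2

Derivation:
Op 1: gossip N2<->N1 -> N2.N0=(alive,v0) N2.N1=(alive,v0) N2.N2=(alive,v0) | N1.N0=(alive,v0) N1.N1=(alive,v0) N1.N2=(alive,v0)
Op 2: gossip N1<->N2 -> N1.N0=(alive,v0) N1.N1=(alive,v0) N1.N2=(alive,v0) | N2.N0=(alive,v0) N2.N1=(alive,v0) N2.N2=(alive,v0)
Op 3: N1 marks N2=dead -> (dead,v1)
Op 4: gossip N0<->N2 -> N0.N0=(alive,v0) N0.N1=(alive,v0) N0.N2=(alive,v0) | N2.N0=(alive,v0) N2.N1=(alive,v0) N2.N2=(alive,v0)
Op 5: N0 marks N0=suspect -> (suspect,v1)
Op 6: N2 marks N2=dead -> (dead,v1)
Op 7: gossip N1<->N0 -> N1.N0=(suspect,v1) N1.N1=(alive,v0) N1.N2=(dead,v1) | N0.N0=(suspect,v1) N0.N1=(alive,v0) N0.N2=(dead,v1)
Op 8: gossip N1<->N0 -> N1.N0=(suspect,v1) N1.N1=(alive,v0) N1.N2=(dead,v1) | N0.N0=(suspect,v1) N0.N1=(alive,v0) N0.N2=(dead,v1)
Op 9: N0 marks N0=dead -> (dead,v2)
Op 10: N0 marks N2=dead -> (dead,v2)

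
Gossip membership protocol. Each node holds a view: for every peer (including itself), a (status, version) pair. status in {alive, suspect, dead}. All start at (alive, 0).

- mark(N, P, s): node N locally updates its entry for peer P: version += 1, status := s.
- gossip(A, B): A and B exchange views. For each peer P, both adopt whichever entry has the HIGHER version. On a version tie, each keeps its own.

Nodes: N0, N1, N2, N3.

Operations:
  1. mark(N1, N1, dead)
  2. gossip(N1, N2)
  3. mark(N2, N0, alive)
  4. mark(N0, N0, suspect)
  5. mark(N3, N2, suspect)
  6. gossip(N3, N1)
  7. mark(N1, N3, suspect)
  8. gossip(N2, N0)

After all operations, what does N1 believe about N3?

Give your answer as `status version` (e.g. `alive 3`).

Op 1: N1 marks N1=dead -> (dead,v1)
Op 2: gossip N1<->N2 -> N1.N0=(alive,v0) N1.N1=(dead,v1) N1.N2=(alive,v0) N1.N3=(alive,v0) | N2.N0=(alive,v0) N2.N1=(dead,v1) N2.N2=(alive,v0) N2.N3=(alive,v0)
Op 3: N2 marks N0=alive -> (alive,v1)
Op 4: N0 marks N0=suspect -> (suspect,v1)
Op 5: N3 marks N2=suspect -> (suspect,v1)
Op 6: gossip N3<->N1 -> N3.N0=(alive,v0) N3.N1=(dead,v1) N3.N2=(suspect,v1) N3.N3=(alive,v0) | N1.N0=(alive,v0) N1.N1=(dead,v1) N1.N2=(suspect,v1) N1.N3=(alive,v0)
Op 7: N1 marks N3=suspect -> (suspect,v1)
Op 8: gossip N2<->N0 -> N2.N0=(alive,v1) N2.N1=(dead,v1) N2.N2=(alive,v0) N2.N3=(alive,v0) | N0.N0=(suspect,v1) N0.N1=(dead,v1) N0.N2=(alive,v0) N0.N3=(alive,v0)

Answer: suspect 1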